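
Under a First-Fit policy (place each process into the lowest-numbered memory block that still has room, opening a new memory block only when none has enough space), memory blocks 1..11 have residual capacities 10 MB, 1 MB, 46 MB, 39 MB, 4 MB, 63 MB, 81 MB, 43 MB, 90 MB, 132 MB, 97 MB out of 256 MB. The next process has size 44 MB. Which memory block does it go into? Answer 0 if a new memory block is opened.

Memory blocks with room: memory block 3 (46 MB), memory block 6 (63 MB), memory block 7 (81 MB), memory block 9 (90 MB), memory block 10 (132 MB), memory block 11 (97 MB).
The first with room is memory block 3.

3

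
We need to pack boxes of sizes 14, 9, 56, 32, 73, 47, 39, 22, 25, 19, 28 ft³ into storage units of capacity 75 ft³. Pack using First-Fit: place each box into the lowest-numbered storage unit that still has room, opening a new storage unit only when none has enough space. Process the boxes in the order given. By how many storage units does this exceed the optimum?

First-Fit: [14,9,32,19] [56] [73] [47,22] [39,25] [28] → 6 storage units.
Total size 364 ft³; any packing needs at least ⌈364/75⌉ = 5 storage units.
An optimal packing achieves that bound: [73] [56,19] [47,28] [39,32] [25,22,14,9] → 5 storage units.
Excess: 6 − 5 = 1.

1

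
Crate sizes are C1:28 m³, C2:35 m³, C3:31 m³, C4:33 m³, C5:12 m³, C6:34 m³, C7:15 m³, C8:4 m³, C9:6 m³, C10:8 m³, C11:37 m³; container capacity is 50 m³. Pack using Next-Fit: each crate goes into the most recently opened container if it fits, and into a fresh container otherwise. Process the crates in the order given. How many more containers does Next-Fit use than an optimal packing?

1

Next-Fit: [28] [35] [31] [33,12] [34,15] [4,6,8] [37] → 7 containers.
6 crates exceed 25 m³ (half the capacity), and no two of those can share a container, so at least 6 containers are needed.
An optimal packing achieves that bound: [37,12] [35,15] [34,8,6] [33,4] [31] [28] → 6 containers.
Excess: 7 − 6 = 1.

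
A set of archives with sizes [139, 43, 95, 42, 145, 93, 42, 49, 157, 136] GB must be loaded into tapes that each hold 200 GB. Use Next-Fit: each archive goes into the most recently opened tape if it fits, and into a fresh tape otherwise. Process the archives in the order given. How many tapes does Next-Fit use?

tape 1: place 139 GB, 61 GB left
tape 1: place 43 GB, 18 GB left
tape 2: place 95 GB, 105 GB left
tape 2: place 42 GB, 63 GB left
tape 3: place 145 GB, 55 GB left
tape 4: place 93 GB, 107 GB left
tape 4: place 42 GB, 65 GB left
tape 4: place 49 GB, 16 GB left
tape 5: place 157 GB, 43 GB left
tape 6: place 136 GB, 64 GB left
Final tapes: [139,43] [95,42] [145] [93,42,49] [157] [136].

6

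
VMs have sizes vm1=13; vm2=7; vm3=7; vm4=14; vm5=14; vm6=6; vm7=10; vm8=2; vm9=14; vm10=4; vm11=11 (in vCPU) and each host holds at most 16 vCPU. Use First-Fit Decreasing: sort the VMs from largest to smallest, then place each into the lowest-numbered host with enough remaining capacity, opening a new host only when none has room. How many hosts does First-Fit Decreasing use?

7 hosts

Sorted descending: 14, 14, 14, 13, 11, 10, 7, 7, 6, 4, 2.
Put 14 vCPU in host 1; 2 vCPU remain.
Put 14 vCPU in host 2; 2 vCPU remain.
Put 14 vCPU in host 3; 2 vCPU remain.
Put 13 vCPU in host 4; 3 vCPU remain.
Put 11 vCPU in host 5; 5 vCPU remain.
Put 10 vCPU in host 6; 6 vCPU remain.
Put 7 vCPU in host 7; 9 vCPU remain.
Put 7 vCPU in host 7; 2 vCPU remain.
Put 6 vCPU in host 6; 0 vCPU remain.
Put 4 vCPU in host 5; 1 vCPU remain.
Put 2 vCPU in host 1; 0 vCPU remain.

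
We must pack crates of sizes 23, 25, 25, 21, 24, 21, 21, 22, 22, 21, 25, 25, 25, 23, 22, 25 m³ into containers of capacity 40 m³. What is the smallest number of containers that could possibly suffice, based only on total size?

Total size = 23 + 25 + 25 + 21 + 24 + 21 + 21 + 22 + 22 + 21 + 25 + 25 + 25 + 23 + 22 + 25 = 370 m³.
⌈370 / 40⌉ = 10.

10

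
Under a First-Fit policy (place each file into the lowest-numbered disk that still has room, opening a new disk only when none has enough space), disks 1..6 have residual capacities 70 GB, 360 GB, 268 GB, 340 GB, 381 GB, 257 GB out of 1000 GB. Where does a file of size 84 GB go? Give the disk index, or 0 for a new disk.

Disks with room: disk 2 (360 GB), disk 3 (268 GB), disk 4 (340 GB), disk 5 (381 GB), disk 6 (257 GB).
The first with room is disk 2.

2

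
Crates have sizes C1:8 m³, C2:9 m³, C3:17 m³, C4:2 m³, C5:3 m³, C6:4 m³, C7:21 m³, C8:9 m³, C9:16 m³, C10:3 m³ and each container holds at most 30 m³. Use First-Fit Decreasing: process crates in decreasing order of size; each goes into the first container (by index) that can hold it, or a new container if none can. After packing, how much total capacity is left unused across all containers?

Sorted descending: 21, 17, 16, 9, 9, 8, 4, 3, 3, 2.
21 m³ → container 1 (remaining 9 m³)
17 m³ → container 2 (remaining 13 m³)
16 m³ → container 3 (remaining 14 m³)
9 m³ → container 1 (remaining 0 m³)
9 m³ → container 2 (remaining 4 m³)
8 m³ → container 3 (remaining 6 m³)
4 m³ → container 2 (remaining 0 m³)
3 m³ → container 3 (remaining 3 m³)
3 m³ → container 3 (remaining 0 m³)
2 m³ → container 4 (remaining 28 m³)
4 containers × 30 m³ = 120 m³; used 92 m³; unused 28 m³.

28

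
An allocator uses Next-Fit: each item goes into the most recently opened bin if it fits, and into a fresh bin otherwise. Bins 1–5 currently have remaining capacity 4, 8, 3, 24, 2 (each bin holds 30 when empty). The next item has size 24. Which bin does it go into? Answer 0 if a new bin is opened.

Next-Fit only looks at bin 5, which has 2 free.
24 does not fit, so a new bin is opened.

0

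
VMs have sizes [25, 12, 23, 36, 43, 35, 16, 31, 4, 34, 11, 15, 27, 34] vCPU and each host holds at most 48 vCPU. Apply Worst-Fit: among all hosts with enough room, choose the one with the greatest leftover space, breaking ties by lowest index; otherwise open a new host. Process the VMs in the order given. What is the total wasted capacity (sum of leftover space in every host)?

86

25 vCPU → host 1 (remaining 23 vCPU)
12 vCPU → host 1 (remaining 11 vCPU)
23 vCPU → host 2 (remaining 25 vCPU)
36 vCPU → host 3 (remaining 12 vCPU)
43 vCPU → host 4 (remaining 5 vCPU)
35 vCPU → host 5 (remaining 13 vCPU)
16 vCPU → host 2 (remaining 9 vCPU)
31 vCPU → host 6 (remaining 17 vCPU)
4 vCPU → host 6 (remaining 13 vCPU)
34 vCPU → host 7 (remaining 14 vCPU)
11 vCPU → host 7 (remaining 3 vCPU)
15 vCPU → host 8 (remaining 33 vCPU)
27 vCPU → host 8 (remaining 6 vCPU)
34 vCPU → host 9 (remaining 14 vCPU)
9 hosts × 48 vCPU = 432 vCPU; used 346 vCPU; unused 86 vCPU.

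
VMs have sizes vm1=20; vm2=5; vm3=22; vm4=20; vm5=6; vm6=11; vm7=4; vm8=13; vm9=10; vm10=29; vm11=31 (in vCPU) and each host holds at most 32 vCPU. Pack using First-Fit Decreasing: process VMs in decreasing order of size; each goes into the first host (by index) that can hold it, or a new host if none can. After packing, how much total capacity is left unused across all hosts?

21

Sorted descending: 31, 29, 22, 20, 20, 13, 11, 10, 6, 5, 4.
31 vCPU → host 1 (remaining 1 vCPU)
29 vCPU → host 2 (remaining 3 vCPU)
22 vCPU → host 3 (remaining 10 vCPU)
20 vCPU → host 4 (remaining 12 vCPU)
20 vCPU → host 5 (remaining 12 vCPU)
13 vCPU → host 6 (remaining 19 vCPU)
11 vCPU → host 4 (remaining 1 vCPU)
10 vCPU → host 3 (remaining 0 vCPU)
6 vCPU → host 5 (remaining 6 vCPU)
5 vCPU → host 5 (remaining 1 vCPU)
4 vCPU → host 6 (remaining 15 vCPU)
6 hosts × 32 vCPU = 192 vCPU; used 171 vCPU; unused 21 vCPU.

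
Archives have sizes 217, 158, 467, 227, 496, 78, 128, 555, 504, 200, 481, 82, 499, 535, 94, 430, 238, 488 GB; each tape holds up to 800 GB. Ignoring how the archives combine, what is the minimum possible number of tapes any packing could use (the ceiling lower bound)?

Total size = 217 + 158 + 467 + 227 + 496 + 78 + 128 + 555 + 504 + 200 + 481 + 82 + 499 + 535 + 94 + 430 + 238 + 488 = 5877 GB.
⌈5877 / 800⌉ = 8.

8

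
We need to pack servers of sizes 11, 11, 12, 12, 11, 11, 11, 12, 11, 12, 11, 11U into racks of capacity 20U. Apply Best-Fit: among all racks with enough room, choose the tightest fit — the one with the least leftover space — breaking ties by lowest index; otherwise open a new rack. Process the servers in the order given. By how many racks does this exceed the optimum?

Best-Fit: [11] [11] [12] [12] [11] [11] [11] [12] [11] [12] [11] [11] → 12 racks.
12 servers exceed 10U (half the capacity), and no two of those can share a rack, so at least 12 racks are needed.
So 12 is already optimal.

0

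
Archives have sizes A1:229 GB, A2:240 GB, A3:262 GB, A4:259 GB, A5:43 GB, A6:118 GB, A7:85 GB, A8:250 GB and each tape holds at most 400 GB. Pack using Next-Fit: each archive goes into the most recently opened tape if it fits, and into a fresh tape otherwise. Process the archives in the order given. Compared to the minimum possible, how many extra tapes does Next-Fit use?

1

Next-Fit: [229] [240] [262] [259,43] [118,85] [250] → 6 tapes.
5 archives exceed 200 GB (half the capacity), and no two of those can share a tape, so at least 5 tapes are needed.
An optimal packing achieves that bound: [262,118] [259,85,43] [250] [240] [229] → 5 tapes.
Excess: 6 − 5 = 1.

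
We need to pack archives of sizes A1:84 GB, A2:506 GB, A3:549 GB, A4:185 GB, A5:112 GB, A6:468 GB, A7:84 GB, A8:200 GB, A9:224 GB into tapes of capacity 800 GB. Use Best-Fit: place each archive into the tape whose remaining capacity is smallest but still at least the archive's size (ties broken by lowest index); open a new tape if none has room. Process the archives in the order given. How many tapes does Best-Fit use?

tape 1: place A1 (84 GB), 716 GB left
tape 1: place A2 (506 GB), 210 GB left
tape 2: place A3 (549 GB), 251 GB left
tape 1: place A4 (185 GB), 25 GB left
tape 2: place A5 (112 GB), 139 GB left
tape 3: place A6 (468 GB), 332 GB left
tape 2: place A7 (84 GB), 55 GB left
tape 3: place A8 (200 GB), 132 GB left
tape 4: place A9 (224 GB), 576 GB left
Final tapes: [84,506,185] [549,112,84] [468,200] [224].

4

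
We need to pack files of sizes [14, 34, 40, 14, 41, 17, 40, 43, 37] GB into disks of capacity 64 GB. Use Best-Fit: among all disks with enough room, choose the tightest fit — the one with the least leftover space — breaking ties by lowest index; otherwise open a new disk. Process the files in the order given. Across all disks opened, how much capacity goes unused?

Put 14 GB in disk 1; 50 GB remain.
Put 34 GB in disk 1; 16 GB remain.
Put 40 GB in disk 2; 24 GB remain.
Put 14 GB in disk 1; 2 GB remain.
Put 41 GB in disk 3; 23 GB remain.
Put 17 GB in disk 3; 6 GB remain.
Put 40 GB in disk 4; 24 GB remain.
Put 43 GB in disk 5; 21 GB remain.
Put 37 GB in disk 6; 27 GB remain.
6 disks × 64 GB = 384 GB; used 280 GB; unused 104 GB.

104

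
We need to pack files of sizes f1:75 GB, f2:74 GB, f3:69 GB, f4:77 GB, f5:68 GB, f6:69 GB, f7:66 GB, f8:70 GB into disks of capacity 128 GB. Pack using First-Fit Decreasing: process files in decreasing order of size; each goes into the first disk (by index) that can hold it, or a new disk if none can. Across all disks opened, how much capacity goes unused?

Sorted descending: 77, 75, 74, 70, 69, 69, 68, 66.
Put 77 GB in disk 1; 51 GB remain.
Put 75 GB in disk 2; 53 GB remain.
Put 74 GB in disk 3; 54 GB remain.
Put 70 GB in disk 4; 58 GB remain.
Put 69 GB in disk 5; 59 GB remain.
Put 69 GB in disk 6; 59 GB remain.
Put 68 GB in disk 7; 60 GB remain.
Put 66 GB in disk 8; 62 GB remain.
8 disks × 128 GB = 1024 GB; used 568 GB; unused 456 GB.

456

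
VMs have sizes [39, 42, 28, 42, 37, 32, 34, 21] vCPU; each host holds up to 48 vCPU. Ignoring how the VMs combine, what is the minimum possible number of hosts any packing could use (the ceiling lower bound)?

Total size = 39 + 42 + 28 + 42 + 37 + 32 + 34 + 21 = 275 vCPU.
⌈275 / 48⌉ = 6.

6 hosts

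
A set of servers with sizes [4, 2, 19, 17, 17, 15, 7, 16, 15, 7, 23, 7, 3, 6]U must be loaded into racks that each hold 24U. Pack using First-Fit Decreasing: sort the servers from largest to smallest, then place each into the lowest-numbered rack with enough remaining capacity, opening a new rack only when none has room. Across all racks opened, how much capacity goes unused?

10

Sorted descending: 23, 19, 17, 17, 16, 15, 15, 7, 7, 7, 6, 4, 3, 2.
Put 23U in rack 1; 1U remain.
Put 19U in rack 2; 5U remain.
Put 17U in rack 3; 7U remain.
Put 17U in rack 4; 7U remain.
Put 16U in rack 5; 8U remain.
Put 15U in rack 6; 9U remain.
Put 15U in rack 7; 9U remain.
Put 7U in rack 3; 0U remain.
Put 7U in rack 4; 0U remain.
Put 7U in rack 5; 1U remain.
Put 6U in rack 6; 3U remain.
Put 4U in rack 2; 1U remain.
Put 3U in rack 6; 0U remain.
Put 2U in rack 7; 7U remain.
7 racks × 24U = 168U; used 158U; unused 10U.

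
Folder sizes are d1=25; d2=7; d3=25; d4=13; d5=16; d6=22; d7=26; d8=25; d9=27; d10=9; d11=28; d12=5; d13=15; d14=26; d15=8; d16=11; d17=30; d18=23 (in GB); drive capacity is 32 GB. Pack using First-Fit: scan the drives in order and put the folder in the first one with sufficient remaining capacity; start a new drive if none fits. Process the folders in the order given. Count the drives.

13

Put d1 (25 GB) in drive 1; 7 GB remain.
Put d2 (7 GB) in drive 1; 0 GB remain.
Put d3 (25 GB) in drive 2; 7 GB remain.
Put d4 (13 GB) in drive 3; 19 GB remain.
Put d5 (16 GB) in drive 3; 3 GB remain.
Put d6 (22 GB) in drive 4; 10 GB remain.
Put d7 (26 GB) in drive 5; 6 GB remain.
Put d8 (25 GB) in drive 6; 7 GB remain.
Put d9 (27 GB) in drive 7; 5 GB remain.
Put d10 (9 GB) in drive 4; 1 GB remain.
Put d11 (28 GB) in drive 8; 4 GB remain.
Put d12 (5 GB) in drive 2; 2 GB remain.
Put d13 (15 GB) in drive 9; 17 GB remain.
Put d14 (26 GB) in drive 10; 6 GB remain.
Put d15 (8 GB) in drive 9; 9 GB remain.
Put d16 (11 GB) in drive 11; 21 GB remain.
Put d17 (30 GB) in drive 12; 2 GB remain.
Put d18 (23 GB) in drive 13; 9 GB remain.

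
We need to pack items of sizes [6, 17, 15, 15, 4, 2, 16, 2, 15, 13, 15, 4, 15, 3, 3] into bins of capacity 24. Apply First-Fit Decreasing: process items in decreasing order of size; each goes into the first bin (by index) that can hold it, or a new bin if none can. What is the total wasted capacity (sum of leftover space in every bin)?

47

Sorted descending: 17, 16, 15, 15, 15, 15, 15, 13, 6, 4, 4, 3, 3, 2, 2.
Put 17 in bin 1; 7 remain.
Put 16 in bin 2; 8 remain.
Put 15 in bin 3; 9 remain.
Put 15 in bin 4; 9 remain.
Put 15 in bin 5; 9 remain.
Put 15 in bin 6; 9 remain.
Put 15 in bin 7; 9 remain.
Put 13 in bin 8; 11 remain.
Put 6 in bin 1; 1 remain.
Put 4 in bin 2; 4 remain.
Put 4 in bin 2; 0 remain.
Put 3 in bin 3; 6 remain.
Put 3 in bin 3; 3 remain.
Put 2 in bin 3; 1 remain.
Put 2 in bin 4; 7 remain.
8 bins × 24 = 192; used 145; unused 47.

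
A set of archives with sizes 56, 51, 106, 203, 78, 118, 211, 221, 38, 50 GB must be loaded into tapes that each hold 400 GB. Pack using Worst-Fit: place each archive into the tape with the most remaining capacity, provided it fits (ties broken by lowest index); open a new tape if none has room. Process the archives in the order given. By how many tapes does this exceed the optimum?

Worst-Fit: [56,51,106,118] [203,78] [211,38] [221,50] → 4 tapes.
Total size 1132 GB; any packing needs at least ⌈1132/400⌉ = 3 tapes.
An optimal packing achieves that bound: [221,118,56] [211,106,78] [203,51,50,38] → 3 tapes.
Excess: 4 − 3 = 1.

1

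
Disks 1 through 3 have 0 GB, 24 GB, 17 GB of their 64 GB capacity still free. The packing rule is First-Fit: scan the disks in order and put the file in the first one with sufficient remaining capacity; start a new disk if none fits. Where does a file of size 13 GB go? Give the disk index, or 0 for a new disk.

2

Disks with room: disk 2 (24 GB), disk 3 (17 GB).
The first with room is disk 2.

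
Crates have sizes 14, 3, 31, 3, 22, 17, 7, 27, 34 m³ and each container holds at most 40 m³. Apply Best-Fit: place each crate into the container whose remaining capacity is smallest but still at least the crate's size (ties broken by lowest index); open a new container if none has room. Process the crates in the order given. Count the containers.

14 m³ → container 1 (remaining 26 m³)
3 m³ → container 1 (remaining 23 m³)
31 m³ → container 2 (remaining 9 m³)
3 m³ → container 2 (remaining 6 m³)
22 m³ → container 1 (remaining 1 m³)
17 m³ → container 3 (remaining 23 m³)
7 m³ → container 3 (remaining 16 m³)
27 m³ → container 4 (remaining 13 m³)
34 m³ → container 5 (remaining 6 m³)

5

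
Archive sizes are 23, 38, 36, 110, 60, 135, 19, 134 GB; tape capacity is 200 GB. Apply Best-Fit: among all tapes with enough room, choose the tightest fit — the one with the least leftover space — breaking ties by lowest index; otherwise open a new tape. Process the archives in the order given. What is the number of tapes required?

4 tapes

tape 1: place 23 GB, 177 GB left
tape 1: place 38 GB, 139 GB left
tape 1: place 36 GB, 103 GB left
tape 2: place 110 GB, 90 GB left
tape 2: place 60 GB, 30 GB left
tape 3: place 135 GB, 65 GB left
tape 2: place 19 GB, 11 GB left
tape 4: place 134 GB, 66 GB left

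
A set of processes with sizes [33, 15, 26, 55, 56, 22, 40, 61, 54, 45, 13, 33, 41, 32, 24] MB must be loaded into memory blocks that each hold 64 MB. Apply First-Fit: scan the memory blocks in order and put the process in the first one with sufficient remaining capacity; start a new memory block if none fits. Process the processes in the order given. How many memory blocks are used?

11 memory blocks

33 MB → memory block 1 (remaining 31 MB)
15 MB → memory block 1 (remaining 16 MB)
26 MB → memory block 2 (remaining 38 MB)
55 MB → memory block 3 (remaining 9 MB)
56 MB → memory block 4 (remaining 8 MB)
22 MB → memory block 2 (remaining 16 MB)
40 MB → memory block 5 (remaining 24 MB)
61 MB → memory block 6 (remaining 3 MB)
54 MB → memory block 7 (remaining 10 MB)
45 MB → memory block 8 (remaining 19 MB)
13 MB → memory block 1 (remaining 3 MB)
33 MB → memory block 9 (remaining 31 MB)
41 MB → memory block 10 (remaining 23 MB)
32 MB → memory block 11 (remaining 32 MB)
24 MB → memory block 5 (remaining 0 MB)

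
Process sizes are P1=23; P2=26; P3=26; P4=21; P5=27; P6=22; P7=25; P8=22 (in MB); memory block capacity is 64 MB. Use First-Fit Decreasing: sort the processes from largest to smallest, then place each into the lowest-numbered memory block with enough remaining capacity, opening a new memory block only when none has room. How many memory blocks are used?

4

Sorted descending: 27, 26, 26, 25, 23, 22, 22, 21.
27 MB → memory block 1 (remaining 37 MB)
26 MB → memory block 1 (remaining 11 MB)
26 MB → memory block 2 (remaining 38 MB)
25 MB → memory block 2 (remaining 13 MB)
23 MB → memory block 3 (remaining 41 MB)
22 MB → memory block 3 (remaining 19 MB)
22 MB → memory block 4 (remaining 42 MB)
21 MB → memory block 4 (remaining 21 MB)
Final memory blocks: [27,26] [26,25] [23,22] [22,21].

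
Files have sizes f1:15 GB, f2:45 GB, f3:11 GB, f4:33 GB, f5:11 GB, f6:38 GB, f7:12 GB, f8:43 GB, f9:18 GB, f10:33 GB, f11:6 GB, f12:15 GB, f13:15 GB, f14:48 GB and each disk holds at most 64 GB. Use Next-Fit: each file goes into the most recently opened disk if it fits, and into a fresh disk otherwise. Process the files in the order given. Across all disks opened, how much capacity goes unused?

Put f1 (15 GB) in disk 1; 49 GB remain.
Put f2 (45 GB) in disk 1; 4 GB remain.
Put f3 (11 GB) in disk 2; 53 GB remain.
Put f4 (33 GB) in disk 2; 20 GB remain.
Put f5 (11 GB) in disk 2; 9 GB remain.
Put f6 (38 GB) in disk 3; 26 GB remain.
Put f7 (12 GB) in disk 3; 14 GB remain.
Put f8 (43 GB) in disk 4; 21 GB remain.
Put f9 (18 GB) in disk 4; 3 GB remain.
Put f10 (33 GB) in disk 5; 31 GB remain.
Put f11 (6 GB) in disk 5; 25 GB remain.
Put f12 (15 GB) in disk 5; 10 GB remain.
Put f13 (15 GB) in disk 6; 49 GB remain.
Put f14 (48 GB) in disk 6; 1 GB remain.
6 disks × 64 GB = 384 GB; used 343 GB; unused 41 GB.

41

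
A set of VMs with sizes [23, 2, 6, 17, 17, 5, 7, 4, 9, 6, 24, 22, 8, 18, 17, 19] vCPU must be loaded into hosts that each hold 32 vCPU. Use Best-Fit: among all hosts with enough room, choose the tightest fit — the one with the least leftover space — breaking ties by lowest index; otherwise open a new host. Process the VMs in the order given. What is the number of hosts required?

23 vCPU → host 1 (remaining 9 vCPU)
2 vCPU → host 1 (remaining 7 vCPU)
6 vCPU → host 1 (remaining 1 vCPU)
17 vCPU → host 2 (remaining 15 vCPU)
17 vCPU → host 3 (remaining 15 vCPU)
5 vCPU → host 2 (remaining 10 vCPU)
7 vCPU → host 2 (remaining 3 vCPU)
4 vCPU → host 3 (remaining 11 vCPU)
9 vCPU → host 3 (remaining 2 vCPU)
6 vCPU → host 4 (remaining 26 vCPU)
24 vCPU → host 4 (remaining 2 vCPU)
22 vCPU → host 5 (remaining 10 vCPU)
8 vCPU → host 5 (remaining 2 vCPU)
18 vCPU → host 6 (remaining 14 vCPU)
17 vCPU → host 7 (remaining 15 vCPU)
19 vCPU → host 8 (remaining 13 vCPU)

8 hosts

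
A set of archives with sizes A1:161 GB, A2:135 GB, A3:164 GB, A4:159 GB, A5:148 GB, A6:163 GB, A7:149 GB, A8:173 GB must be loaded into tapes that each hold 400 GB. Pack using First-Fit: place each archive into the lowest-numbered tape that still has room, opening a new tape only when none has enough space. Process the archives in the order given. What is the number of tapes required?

4

tape 1: place A1 (161 GB), 239 GB left
tape 1: place A2 (135 GB), 104 GB left
tape 2: place A3 (164 GB), 236 GB left
tape 2: place A4 (159 GB), 77 GB left
tape 3: place A5 (148 GB), 252 GB left
tape 3: place A6 (163 GB), 89 GB left
tape 4: place A7 (149 GB), 251 GB left
tape 4: place A8 (173 GB), 78 GB left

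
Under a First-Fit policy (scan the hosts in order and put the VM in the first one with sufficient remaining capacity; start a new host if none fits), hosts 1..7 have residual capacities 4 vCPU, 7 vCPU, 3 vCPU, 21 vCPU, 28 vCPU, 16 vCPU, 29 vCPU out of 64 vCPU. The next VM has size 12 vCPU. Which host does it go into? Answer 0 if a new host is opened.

4

Hosts with room: host 4 (21 vCPU), host 5 (28 vCPU), host 6 (16 vCPU), host 7 (29 vCPU).
The first with room is host 4.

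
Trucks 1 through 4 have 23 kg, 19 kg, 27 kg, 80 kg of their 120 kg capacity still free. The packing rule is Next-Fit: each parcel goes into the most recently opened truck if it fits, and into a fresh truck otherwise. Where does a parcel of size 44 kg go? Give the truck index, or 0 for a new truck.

Next-Fit only looks at truck 4, which has 80 kg free.
44 kg fits there.

4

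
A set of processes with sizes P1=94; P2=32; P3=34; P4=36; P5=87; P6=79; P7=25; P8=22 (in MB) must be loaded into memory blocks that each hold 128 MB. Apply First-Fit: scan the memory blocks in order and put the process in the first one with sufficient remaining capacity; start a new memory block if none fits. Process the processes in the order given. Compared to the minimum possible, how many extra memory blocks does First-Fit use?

First-Fit: [94,32] [34,36,25,22] [87] [79] → 4 memory blocks.
Total size 409 MB; any packing needs at least ⌈409/128⌉ = 4 memory blocks.
So 4 is already optimal.

0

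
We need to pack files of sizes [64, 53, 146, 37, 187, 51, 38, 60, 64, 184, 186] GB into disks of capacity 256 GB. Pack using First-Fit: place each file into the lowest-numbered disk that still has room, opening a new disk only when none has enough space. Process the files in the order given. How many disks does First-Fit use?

Put 64 GB in disk 1; 192 GB remain.
Put 53 GB in disk 1; 139 GB remain.
Put 146 GB in disk 2; 110 GB remain.
Put 37 GB in disk 1; 102 GB remain.
Put 187 GB in disk 3; 69 GB remain.
Put 51 GB in disk 1; 51 GB remain.
Put 38 GB in disk 1; 13 GB remain.
Put 60 GB in disk 2; 50 GB remain.
Put 64 GB in disk 3; 5 GB remain.
Put 184 GB in disk 4; 72 GB remain.
Put 186 GB in disk 5; 70 GB remain.
Final disks: [64,53,37,51,38] [146,60] [187,64] [184] [186].

5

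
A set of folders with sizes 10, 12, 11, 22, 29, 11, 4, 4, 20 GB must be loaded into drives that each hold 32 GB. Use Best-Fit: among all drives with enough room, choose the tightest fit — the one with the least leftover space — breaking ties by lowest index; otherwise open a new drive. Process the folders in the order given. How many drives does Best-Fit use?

5

drive 1: place 10 GB, 22 GB left
drive 1: place 12 GB, 10 GB left
drive 2: place 11 GB, 21 GB left
drive 3: place 22 GB, 10 GB left
drive 4: place 29 GB, 3 GB left
drive 2: place 11 GB, 10 GB left
drive 1: place 4 GB, 6 GB left
drive 1: place 4 GB, 2 GB left
drive 5: place 20 GB, 12 GB left
Final drives: [10,12,4,4] [11,11] [22] [29] [20].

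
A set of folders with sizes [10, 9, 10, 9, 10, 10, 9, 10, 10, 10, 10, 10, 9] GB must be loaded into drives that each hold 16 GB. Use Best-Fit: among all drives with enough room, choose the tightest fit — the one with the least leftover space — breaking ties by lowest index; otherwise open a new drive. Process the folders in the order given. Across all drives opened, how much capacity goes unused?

drive 1: place 10 GB, 6 GB left
drive 2: place 9 GB, 7 GB left
drive 3: place 10 GB, 6 GB left
drive 4: place 9 GB, 7 GB left
drive 5: place 10 GB, 6 GB left
drive 6: place 10 GB, 6 GB left
drive 7: place 9 GB, 7 GB left
drive 8: place 10 GB, 6 GB left
drive 9: place 10 GB, 6 GB left
drive 10: place 10 GB, 6 GB left
drive 11: place 10 GB, 6 GB left
drive 12: place 10 GB, 6 GB left
drive 13: place 9 GB, 7 GB left
13 drives × 16 GB = 208 GB; used 126 GB; unused 82 GB.

82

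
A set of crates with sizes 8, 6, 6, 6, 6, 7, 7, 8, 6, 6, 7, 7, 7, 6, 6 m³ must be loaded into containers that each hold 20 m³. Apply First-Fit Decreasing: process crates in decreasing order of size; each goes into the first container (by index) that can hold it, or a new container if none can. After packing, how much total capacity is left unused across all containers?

21

Sorted descending: 8, 8, 7, 7, 7, 7, 7, 6, 6, 6, 6, 6, 6, 6, 6.
Put 8 m³ in container 1; 12 m³ remain.
Put 8 m³ in container 1; 4 m³ remain.
Put 7 m³ in container 2; 13 m³ remain.
Put 7 m³ in container 2; 6 m³ remain.
Put 7 m³ in container 3; 13 m³ remain.
Put 7 m³ in container 3; 6 m³ remain.
Put 7 m³ in container 4; 13 m³ remain.
Put 6 m³ in container 2; 0 m³ remain.
Put 6 m³ in container 3; 0 m³ remain.
Put 6 m³ in container 4; 7 m³ remain.
Put 6 m³ in container 4; 1 m³ remain.
Put 6 m³ in container 5; 14 m³ remain.
Put 6 m³ in container 5; 8 m³ remain.
Put 6 m³ in container 5; 2 m³ remain.
Put 6 m³ in container 6; 14 m³ remain.
6 containers × 20 m³ = 120 m³; used 99 m³; unused 21 m³.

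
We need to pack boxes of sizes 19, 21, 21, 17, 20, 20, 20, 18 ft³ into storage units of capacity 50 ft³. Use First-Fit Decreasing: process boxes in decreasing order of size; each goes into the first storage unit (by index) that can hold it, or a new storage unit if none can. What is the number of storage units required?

4 storage units

Sorted descending: 21, 21, 20, 20, 20, 19, 18, 17.
21 ft³ → storage unit 1 (remaining 29 ft³)
21 ft³ → storage unit 1 (remaining 8 ft³)
20 ft³ → storage unit 2 (remaining 30 ft³)
20 ft³ → storage unit 2 (remaining 10 ft³)
20 ft³ → storage unit 3 (remaining 30 ft³)
19 ft³ → storage unit 3 (remaining 11 ft³)
18 ft³ → storage unit 4 (remaining 32 ft³)
17 ft³ → storage unit 4 (remaining 15 ft³)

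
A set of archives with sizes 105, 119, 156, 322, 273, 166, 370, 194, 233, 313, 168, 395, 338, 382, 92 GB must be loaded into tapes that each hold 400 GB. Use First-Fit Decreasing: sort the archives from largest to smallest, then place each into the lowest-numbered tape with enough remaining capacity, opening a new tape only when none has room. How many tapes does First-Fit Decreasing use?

10

Sorted descending: 395, 382, 370, 338, 322, 313, 273, 233, 194, 168, 166, 156, 119, 105, 92.
Put 395 GB in tape 1; 5 GB remain.
Put 382 GB in tape 2; 18 GB remain.
Put 370 GB in tape 3; 30 GB remain.
Put 338 GB in tape 4; 62 GB remain.
Put 322 GB in tape 5; 78 GB remain.
Put 313 GB in tape 6; 87 GB remain.
Put 273 GB in tape 7; 127 GB remain.
Put 233 GB in tape 8; 167 GB remain.
Put 194 GB in tape 9; 206 GB remain.
Put 168 GB in tape 9; 38 GB remain.
Put 166 GB in tape 8; 1 GB remain.
Put 156 GB in tape 10; 244 GB remain.
Put 119 GB in tape 7; 8 GB remain.
Put 105 GB in tape 10; 139 GB remain.
Put 92 GB in tape 10; 47 GB remain.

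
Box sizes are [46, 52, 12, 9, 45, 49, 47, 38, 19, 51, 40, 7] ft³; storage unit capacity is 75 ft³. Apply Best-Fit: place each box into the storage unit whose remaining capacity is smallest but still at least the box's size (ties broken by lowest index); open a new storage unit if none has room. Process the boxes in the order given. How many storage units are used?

8

Put 46 ft³ in storage unit 1; 29 ft³ remain.
Put 52 ft³ in storage unit 2; 23 ft³ remain.
Put 12 ft³ in storage unit 2; 11 ft³ remain.
Put 9 ft³ in storage unit 2; 2 ft³ remain.
Put 45 ft³ in storage unit 3; 30 ft³ remain.
Put 49 ft³ in storage unit 4; 26 ft³ remain.
Put 47 ft³ in storage unit 5; 28 ft³ remain.
Put 38 ft³ in storage unit 6; 37 ft³ remain.
Put 19 ft³ in storage unit 4; 7 ft³ remain.
Put 51 ft³ in storage unit 7; 24 ft³ remain.
Put 40 ft³ in storage unit 8; 35 ft³ remain.
Put 7 ft³ in storage unit 4; 0 ft³ remain.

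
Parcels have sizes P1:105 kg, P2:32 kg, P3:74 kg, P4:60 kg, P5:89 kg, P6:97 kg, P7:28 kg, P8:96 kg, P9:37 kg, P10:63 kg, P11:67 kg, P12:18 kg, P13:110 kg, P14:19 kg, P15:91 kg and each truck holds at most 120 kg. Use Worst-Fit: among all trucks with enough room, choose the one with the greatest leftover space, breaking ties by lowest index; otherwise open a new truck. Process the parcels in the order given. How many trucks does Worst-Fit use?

10

P1 (105 kg) → truck 1 (remaining 15 kg)
P2 (32 kg) → truck 2 (remaining 88 kg)
P3 (74 kg) → truck 2 (remaining 14 kg)
P4 (60 kg) → truck 3 (remaining 60 kg)
P5 (89 kg) → truck 4 (remaining 31 kg)
P6 (97 kg) → truck 5 (remaining 23 kg)
P7 (28 kg) → truck 3 (remaining 32 kg)
P8 (96 kg) → truck 6 (remaining 24 kg)
P9 (37 kg) → truck 7 (remaining 83 kg)
P10 (63 kg) → truck 7 (remaining 20 kg)
P11 (67 kg) → truck 8 (remaining 53 kg)
P12 (18 kg) → truck 8 (remaining 35 kg)
P13 (110 kg) → truck 9 (remaining 10 kg)
P14 (19 kg) → truck 8 (remaining 16 kg)
P15 (91 kg) → truck 10 (remaining 29 kg)
Final trucks: [105] [32,74] [60,28] [89] [97] [96] [37,63] [67,18,19] [110] [91].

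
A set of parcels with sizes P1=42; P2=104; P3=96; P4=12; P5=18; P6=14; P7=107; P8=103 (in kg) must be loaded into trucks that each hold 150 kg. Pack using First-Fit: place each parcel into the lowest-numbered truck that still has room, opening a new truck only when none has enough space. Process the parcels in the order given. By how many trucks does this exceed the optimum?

0

First-Fit: [42,104] [96,12,18,14] [107] [103] → 4 trucks.
Total size 496 kg; any packing needs at least ⌈496/150⌉ = 4 trucks.
So 4 is already optimal.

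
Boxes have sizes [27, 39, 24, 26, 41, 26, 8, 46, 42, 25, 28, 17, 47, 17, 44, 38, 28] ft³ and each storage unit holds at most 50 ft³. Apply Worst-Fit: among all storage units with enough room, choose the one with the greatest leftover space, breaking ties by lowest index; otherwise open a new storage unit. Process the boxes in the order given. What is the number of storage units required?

storage unit 1: place 27 ft³, 23 ft³ left
storage unit 2: place 39 ft³, 11 ft³ left
storage unit 3: place 24 ft³, 26 ft³ left
storage unit 3: place 26 ft³, 0 ft³ left
storage unit 4: place 41 ft³, 9 ft³ left
storage unit 5: place 26 ft³, 24 ft³ left
storage unit 5: place 8 ft³, 16 ft³ left
storage unit 6: place 46 ft³, 4 ft³ left
storage unit 7: place 42 ft³, 8 ft³ left
storage unit 8: place 25 ft³, 25 ft³ left
storage unit 9: place 28 ft³, 22 ft³ left
storage unit 8: place 17 ft³, 8 ft³ left
storage unit 10: place 47 ft³, 3 ft³ left
storage unit 1: place 17 ft³, 6 ft³ left
storage unit 11: place 44 ft³, 6 ft³ left
storage unit 12: place 38 ft³, 12 ft³ left
storage unit 13: place 28 ft³, 22 ft³ left
Final storage units: [27,17] [39] [24,26] [41] [26,8] [46] [42] [25,17] [28] [47] [44] [38] [28].

13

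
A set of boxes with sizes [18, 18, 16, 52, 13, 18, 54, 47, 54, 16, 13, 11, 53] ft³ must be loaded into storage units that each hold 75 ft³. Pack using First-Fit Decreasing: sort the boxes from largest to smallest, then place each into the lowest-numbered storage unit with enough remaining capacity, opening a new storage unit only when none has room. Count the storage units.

Sorted descending: 54, 54, 53, 52, 47, 18, 18, 18, 16, 16, 13, 13, 11.
54 ft³ → storage unit 1 (remaining 21 ft³)
54 ft³ → storage unit 2 (remaining 21 ft³)
53 ft³ → storage unit 3 (remaining 22 ft³)
52 ft³ → storage unit 4 (remaining 23 ft³)
47 ft³ → storage unit 5 (remaining 28 ft³)
18 ft³ → storage unit 1 (remaining 3 ft³)
18 ft³ → storage unit 2 (remaining 3 ft³)
18 ft³ → storage unit 3 (remaining 4 ft³)
16 ft³ → storage unit 4 (remaining 7 ft³)
16 ft³ → storage unit 5 (remaining 12 ft³)
13 ft³ → storage unit 6 (remaining 62 ft³)
13 ft³ → storage unit 6 (remaining 49 ft³)
11 ft³ → storage unit 5 (remaining 1 ft³)
Final storage units: [54,18] [54,18] [53,18] [52,16] [47,16,11] [13,13].

6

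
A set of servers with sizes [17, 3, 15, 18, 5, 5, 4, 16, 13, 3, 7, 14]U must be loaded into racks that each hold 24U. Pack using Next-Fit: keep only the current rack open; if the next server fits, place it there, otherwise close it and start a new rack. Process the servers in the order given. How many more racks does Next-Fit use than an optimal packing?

1

Next-Fit: [17,3] [15] [18,5] [5,4] [16] [13,3,7] [14] → 7 racks.
6 servers exceed 12U (half the capacity), and no two of those can share a rack, so at least 6 racks are needed.
An optimal packing achieves that bound: [18,5] [17,7] [16,5,3] [15,4,3] [14] [13] → 6 racks.
Excess: 7 − 6 = 1.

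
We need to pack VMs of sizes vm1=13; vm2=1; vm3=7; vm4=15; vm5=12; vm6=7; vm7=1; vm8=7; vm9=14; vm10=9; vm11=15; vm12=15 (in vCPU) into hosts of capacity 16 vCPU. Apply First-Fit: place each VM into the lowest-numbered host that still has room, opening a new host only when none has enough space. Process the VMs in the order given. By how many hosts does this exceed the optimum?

First-Fit: [13,1,1] [7,7] [15] [12] [7,9] [14] [15] [15] → 8 hosts.
Total size 116 vCPU; any packing needs at least ⌈116/16⌉ = 8 hosts.
So 8 is already optimal.

0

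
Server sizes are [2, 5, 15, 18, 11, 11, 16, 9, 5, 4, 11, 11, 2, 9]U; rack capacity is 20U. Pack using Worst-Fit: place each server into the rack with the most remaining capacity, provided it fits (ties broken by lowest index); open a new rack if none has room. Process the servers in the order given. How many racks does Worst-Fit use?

7

rack 1: place 2U, 18U left
rack 1: place 5U, 13U left
rack 2: place 15U, 5U left
rack 3: place 18U, 2U left
rack 1: place 11U, 2U left
rack 4: place 11U, 9U left
rack 5: place 16U, 4U left
rack 4: place 9U, 0U left
rack 2: place 5U, 0U left
rack 5: place 4U, 0U left
rack 6: place 11U, 9U left
rack 7: place 11U, 9U left
rack 6: place 2U, 7U left
rack 7: place 9U, 0U left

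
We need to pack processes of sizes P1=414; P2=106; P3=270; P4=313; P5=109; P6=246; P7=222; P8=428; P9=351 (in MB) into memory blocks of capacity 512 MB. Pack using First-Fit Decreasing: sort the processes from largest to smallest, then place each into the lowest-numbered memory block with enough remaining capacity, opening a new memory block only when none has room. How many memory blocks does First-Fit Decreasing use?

Sorted descending: 428, 414, 351, 313, 270, 246, 222, 109, 106.
Put 428 MB in memory block 1; 84 MB remain.
Put 414 MB in memory block 2; 98 MB remain.
Put 351 MB in memory block 3; 161 MB remain.
Put 313 MB in memory block 4; 199 MB remain.
Put 270 MB in memory block 5; 242 MB remain.
Put 246 MB in memory block 6; 266 MB remain.
Put 222 MB in memory block 5; 20 MB remain.
Put 109 MB in memory block 3; 52 MB remain.
Put 106 MB in memory block 4; 93 MB remain.
Final memory blocks: [428] [414] [351,109] [313,106] [270,222] [246].

6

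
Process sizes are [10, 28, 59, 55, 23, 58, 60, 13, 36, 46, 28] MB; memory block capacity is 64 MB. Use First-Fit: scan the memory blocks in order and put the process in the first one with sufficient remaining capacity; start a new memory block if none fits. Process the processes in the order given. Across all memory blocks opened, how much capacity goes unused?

96

10 MB → memory block 1 (remaining 54 MB)
28 MB → memory block 1 (remaining 26 MB)
59 MB → memory block 2 (remaining 5 MB)
55 MB → memory block 3 (remaining 9 MB)
23 MB → memory block 1 (remaining 3 MB)
58 MB → memory block 4 (remaining 6 MB)
60 MB → memory block 5 (remaining 4 MB)
13 MB → memory block 6 (remaining 51 MB)
36 MB → memory block 6 (remaining 15 MB)
46 MB → memory block 7 (remaining 18 MB)
28 MB → memory block 8 (remaining 36 MB)
8 memory blocks × 64 MB = 512 MB; used 416 MB; unused 96 MB.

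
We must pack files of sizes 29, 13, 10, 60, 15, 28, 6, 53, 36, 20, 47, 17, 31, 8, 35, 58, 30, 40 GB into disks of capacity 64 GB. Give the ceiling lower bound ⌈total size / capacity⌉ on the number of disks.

9 disks

Total size = 29 + 13 + 10 + 60 + 15 + 28 + 6 + 53 + 36 + 20 + 47 + 17 + 31 + 8 + 35 + 58 + 30 + 40 = 536 GB.
⌈536 / 64⌉ = 9.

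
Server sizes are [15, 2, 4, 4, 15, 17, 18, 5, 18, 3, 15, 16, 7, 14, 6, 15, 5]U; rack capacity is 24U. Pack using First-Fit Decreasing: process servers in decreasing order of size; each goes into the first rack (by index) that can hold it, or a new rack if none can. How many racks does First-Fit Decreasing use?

Sorted descending: 18, 18, 17, 16, 15, 15, 15, 15, 14, 7, 6, 5, 5, 4, 4, 3, 2.
rack 1: place 18U, 6U left
rack 2: place 18U, 6U left
rack 3: place 17U, 7U left
rack 4: place 16U, 8U left
rack 5: place 15U, 9U left
rack 6: place 15U, 9U left
rack 7: place 15U, 9U left
rack 8: place 15U, 9U left
rack 9: place 14U, 10U left
rack 3: place 7U, 0U left
rack 1: place 6U, 0U left
rack 2: place 5U, 1U left
rack 4: place 5U, 3U left
rack 5: place 4U, 5U left
rack 5: place 4U, 1U left
rack 4: place 3U, 0U left
rack 6: place 2U, 7U left

9 racks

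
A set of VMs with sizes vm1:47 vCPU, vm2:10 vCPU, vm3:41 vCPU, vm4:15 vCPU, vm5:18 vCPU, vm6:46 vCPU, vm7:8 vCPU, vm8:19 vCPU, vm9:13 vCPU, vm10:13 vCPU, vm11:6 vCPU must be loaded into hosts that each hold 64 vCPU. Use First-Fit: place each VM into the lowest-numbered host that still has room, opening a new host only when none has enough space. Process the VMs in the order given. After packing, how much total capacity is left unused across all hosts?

vm1 (47 vCPU) → host 1 (remaining 17 vCPU)
vm2 (10 vCPU) → host 1 (remaining 7 vCPU)
vm3 (41 vCPU) → host 2 (remaining 23 vCPU)
vm4 (15 vCPU) → host 2 (remaining 8 vCPU)
vm5 (18 vCPU) → host 3 (remaining 46 vCPU)
vm6 (46 vCPU) → host 3 (remaining 0 vCPU)
vm7 (8 vCPU) → host 2 (remaining 0 vCPU)
vm8 (19 vCPU) → host 4 (remaining 45 vCPU)
vm9 (13 vCPU) → host 4 (remaining 32 vCPU)
vm10 (13 vCPU) → host 4 (remaining 19 vCPU)
vm11 (6 vCPU) → host 1 (remaining 1 vCPU)
4 hosts × 64 vCPU = 256 vCPU; used 236 vCPU; unused 20 vCPU.

20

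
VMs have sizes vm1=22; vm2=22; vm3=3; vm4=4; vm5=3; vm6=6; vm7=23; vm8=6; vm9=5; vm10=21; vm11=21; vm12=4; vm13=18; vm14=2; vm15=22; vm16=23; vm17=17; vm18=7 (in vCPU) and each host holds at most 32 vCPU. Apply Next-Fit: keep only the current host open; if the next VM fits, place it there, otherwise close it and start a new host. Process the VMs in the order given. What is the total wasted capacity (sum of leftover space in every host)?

vm1 (22 vCPU) → host 1 (remaining 10 vCPU)
vm2 (22 vCPU) → host 2 (remaining 10 vCPU)
vm3 (3 vCPU) → host 2 (remaining 7 vCPU)
vm4 (4 vCPU) → host 2 (remaining 3 vCPU)
vm5 (3 vCPU) → host 2 (remaining 0 vCPU)
vm6 (6 vCPU) → host 3 (remaining 26 vCPU)
vm7 (23 vCPU) → host 3 (remaining 3 vCPU)
vm8 (6 vCPU) → host 4 (remaining 26 vCPU)
vm9 (5 vCPU) → host 4 (remaining 21 vCPU)
vm10 (21 vCPU) → host 4 (remaining 0 vCPU)
vm11 (21 vCPU) → host 5 (remaining 11 vCPU)
vm12 (4 vCPU) → host 5 (remaining 7 vCPU)
vm13 (18 vCPU) → host 6 (remaining 14 vCPU)
vm14 (2 vCPU) → host 6 (remaining 12 vCPU)
vm15 (22 vCPU) → host 7 (remaining 10 vCPU)
vm16 (23 vCPU) → host 8 (remaining 9 vCPU)
vm17 (17 vCPU) → host 9 (remaining 15 vCPU)
vm18 (7 vCPU) → host 9 (remaining 8 vCPU)
9 hosts × 32 vCPU = 288 vCPU; used 229 vCPU; unused 59 vCPU.

59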